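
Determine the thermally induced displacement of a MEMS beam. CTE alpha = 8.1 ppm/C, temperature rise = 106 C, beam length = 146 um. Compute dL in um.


Step 1: Convert CTE: alpha = 8.1 ppm/C = 8.1e-6 /C
Step 2: dL = 8.1e-6 * 106 * 146
dL = 0.1254 um


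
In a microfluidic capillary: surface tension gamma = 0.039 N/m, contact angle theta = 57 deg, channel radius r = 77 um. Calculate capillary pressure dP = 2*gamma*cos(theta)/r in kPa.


Step 1: cos(57 deg) = 0.5446
Step 2: Convert r to m: r = 77e-6 m
Step 3: dP = 2 * 0.039 * 0.5446 / 77e-6 = 551.7 Pa
Step 4: Convert Pa to kPa (divide by 1000).
dP = 0.55 kPa


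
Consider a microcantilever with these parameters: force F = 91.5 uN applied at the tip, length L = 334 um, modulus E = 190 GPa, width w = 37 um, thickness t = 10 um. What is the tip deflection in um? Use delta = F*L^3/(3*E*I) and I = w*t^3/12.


Step 1: Calculate the second moment of area.
I = w * t^3 / 12 = 37 * 10^3 / 12 = 3083.3333 um^4
Step 2: Convert E to consistent units (1 GPa = 1000 uN/um^2).
E = 190 GPa = 190000 uN/um^2
Step 3: Calculate tip deflection.
delta = F * L^3 / (3 * E * I)
delta = 91.5 * 334^3 / (3 * 190000 * 3083.3333)
delta = 1.9398 um


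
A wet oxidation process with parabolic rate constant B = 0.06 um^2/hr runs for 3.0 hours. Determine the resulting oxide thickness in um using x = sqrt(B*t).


Step 1: Compute B*t = 0.06 * 3.0 = 0.18
Step 2: x = sqrt(0.18)
x = 0.424 um


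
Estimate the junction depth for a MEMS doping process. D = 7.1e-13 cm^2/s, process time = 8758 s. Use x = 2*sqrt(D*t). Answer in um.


Step 1: Compute D*t = 7.1e-13 * 8758 = 6.21818e-09 cm^2
Step 2: sqrt(D*t) = 7.88554e-05 cm
Step 3: x = 2 * 7.88554e-05 cm = 1.577108e-04 cm
Step 4: Convert to um (1 cm = 1e4 um): x = 1.577 um


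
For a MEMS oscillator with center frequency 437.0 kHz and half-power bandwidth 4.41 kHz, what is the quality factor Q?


Step 1: Q = f0 / bandwidth
Step 2: Q = 437.0 / 4.41
Q = 99.1


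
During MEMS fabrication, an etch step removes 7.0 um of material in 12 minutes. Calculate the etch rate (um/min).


Step 1: Etch rate = depth / time
Step 2: rate = 7.0 / 12
rate = 0.583 um/min


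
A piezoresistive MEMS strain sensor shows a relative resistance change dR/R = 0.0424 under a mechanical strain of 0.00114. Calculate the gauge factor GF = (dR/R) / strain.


Step 1: Identify values.
dR/R = 0.0424, strain = 0.00114
Step 2: GF = (dR/R) / strain = 0.0424 / 0.00114
GF = 37.2


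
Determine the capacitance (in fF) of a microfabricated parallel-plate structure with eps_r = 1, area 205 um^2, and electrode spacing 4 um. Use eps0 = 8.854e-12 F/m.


Step 1: Convert area to m^2: A = 205e-12 m^2
Step 2: Convert gap to m: d = 4e-6 m
Step 3: C = eps0 * eps_r * A / d
C = 8.854e-12 * 1 * 205e-12 / 4e-6
Step 4: Convert to fF (multiply by 1e15).
C = 0.45 fF


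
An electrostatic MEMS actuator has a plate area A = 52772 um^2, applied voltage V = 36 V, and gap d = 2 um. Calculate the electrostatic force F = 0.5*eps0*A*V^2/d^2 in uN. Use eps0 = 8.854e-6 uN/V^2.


Step 1: Identify parameters.
eps0 = 8.854e-6 uN/V^2, A = 52772 um^2, V = 36 V, d = 2 um
Step 2: Compute V^2 = 36^2 = 1296
Step 3: Compute d^2 = 2^2 = 4
Step 4: F = 0.5 * 8.854e-6 * 52772 * 1296 / 4
F = 75.693 uN


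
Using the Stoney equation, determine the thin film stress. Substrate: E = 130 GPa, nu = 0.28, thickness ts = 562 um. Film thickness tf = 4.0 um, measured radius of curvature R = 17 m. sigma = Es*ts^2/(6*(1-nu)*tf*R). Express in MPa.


Step 1: Compute numerator: Es * ts^2 = 130 * 562^2 = 41059720 (GPa*um^2)
Step 2: Compute denominator (R in um): 6*(1-nu)*tf*R = 6*0.72*4.0*17e6 = 293760000.0 (um^2)
Step 3: sigma (GPa) = 41059720 / 293760000.0 = 1.39773e-01 GPa
Step 4: Convert to MPa (x1000): sigma = 139.8 MPa


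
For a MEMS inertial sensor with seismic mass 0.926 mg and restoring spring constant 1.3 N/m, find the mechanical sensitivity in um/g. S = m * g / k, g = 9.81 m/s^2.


Step 1: Convert mass: m = 0.926 mg = 9.26e-07 kg
Step 2: S = m * g / k = 9.26e-07 * 9.81 / 1.3
Step 3: S = 6.99e-06 m/g
Step 4: Convert to um/g: S = 6.988 um/g


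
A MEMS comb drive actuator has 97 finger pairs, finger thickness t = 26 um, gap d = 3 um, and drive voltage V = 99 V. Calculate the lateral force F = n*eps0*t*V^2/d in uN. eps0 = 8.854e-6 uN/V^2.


Step 1: Parameters: n=97, eps0=8.854e-6 uN/V^2, t=26 um, V=99 V, d=3 um
Step 2: V^2 = 9801
Step 3: F = 97 * 8.854e-6 * 26 * 9801 / 3
F = 72.951 uN


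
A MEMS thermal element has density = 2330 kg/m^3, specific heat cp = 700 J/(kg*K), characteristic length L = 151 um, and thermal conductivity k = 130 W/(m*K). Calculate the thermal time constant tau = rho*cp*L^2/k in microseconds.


Step 1: Convert L to m: L = 151e-6 m
Step 2: L^2 = (151e-6)^2 = 2.2801e-08 m^2
Step 3: tau = 2330 * 700 * 2.2801e-08 / 130 = 2.8606485e-04 s
Step 4: Convert to microseconds (multiply by 1e6).
tau = 286.065 us


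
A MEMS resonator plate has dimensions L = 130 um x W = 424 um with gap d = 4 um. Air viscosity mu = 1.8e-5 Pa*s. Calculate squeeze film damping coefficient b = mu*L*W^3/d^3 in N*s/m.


Step 1: Convert to SI.
L = 130e-6 m, W = 424e-6 m, d = 4e-6 m
Step 2: W^3 = (424e-6)^3 = 7.62e-11 m^3
Step 3: d^3 = (4e-6)^3 = 6.40e-17 m^3
Step 4: b = 1.8e-5 * 130e-6 * 7.62e-11 / 6.40e-17
b = 2.79e-03 N*s/m


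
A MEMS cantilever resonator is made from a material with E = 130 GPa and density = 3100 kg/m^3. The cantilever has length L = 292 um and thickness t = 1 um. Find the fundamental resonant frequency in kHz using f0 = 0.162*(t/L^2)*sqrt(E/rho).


Step 1: Convert units to SI.
t_SI = 1e-6 m, L_SI = 292e-6 m
Step 2: Calculate sqrt(E/rho).
sqrt(130e9 / 3100) = 6475.76 m/s
Step 3: Compute f0.
f0 = 0.162 * 1e-6 / (292e-6)^2 * 6475.76 = 12303.8 Hz = 12.3 kHz


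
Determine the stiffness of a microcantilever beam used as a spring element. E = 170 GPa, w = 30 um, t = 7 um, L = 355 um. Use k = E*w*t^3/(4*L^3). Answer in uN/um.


Step 1: Convert E to consistent units (1 GPa = 1000 uN/um^2).
E = 170 GPa = 170000 uN/um^2
Step 2: Compute t^3 = 7^3 = 343
Step 3: Compute L^3 = 355^3 = 44738875
Step 4: k = 170000 * 30 * 343 / (4 * 44738875)
k = 9.7751 uN/um


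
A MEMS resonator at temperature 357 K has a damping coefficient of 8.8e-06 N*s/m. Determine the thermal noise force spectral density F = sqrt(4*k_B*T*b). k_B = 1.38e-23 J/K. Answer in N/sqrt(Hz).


Step 1: Compute 4 * k_B * T * b
= 4 * 1.38e-23 * 357 * 8.8e-06
= 1.7342e-25 N^2/Hz
Step 2: F_noise = sqrt(1.7342e-25)
F_noise = 4.16e-13 N/sqrt(Hz)


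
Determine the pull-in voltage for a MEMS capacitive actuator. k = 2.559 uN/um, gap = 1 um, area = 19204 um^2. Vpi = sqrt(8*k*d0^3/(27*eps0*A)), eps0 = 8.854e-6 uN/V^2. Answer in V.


Step 1: Compute numerator: 8 * k * d0^3 = 8 * 2.559 * 1^3 = 20.472
Step 2: Compute denominator: 27 * eps0 * A = 27 * 8.854e-6 * 19204 = 4.59087
Step 3: Vpi = sqrt(20.472 / 4.59087)
Vpi = 2.11 V


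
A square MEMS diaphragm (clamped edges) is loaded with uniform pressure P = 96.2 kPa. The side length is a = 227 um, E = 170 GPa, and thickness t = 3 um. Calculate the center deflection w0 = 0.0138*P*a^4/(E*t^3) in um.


Step 1: Convert pressure to compatible units (E is in GPa, so P in GPa).
P = 96.2 kPa = 96.2e-6 GPa
Step 2: Compute numerator: 0.0138 * P * a^4.
a^4 = 227^4 = 2655237841
numerator = 0.0138 * 96.2e-6 * 2655237841 = 3.525e+03
Step 3: Compute denominator: E * t^3 = 170 * 3^3 = 4590
Step 4: w0 = numerator / denominator = 3.525e+03 / 4590 = 0.768 um


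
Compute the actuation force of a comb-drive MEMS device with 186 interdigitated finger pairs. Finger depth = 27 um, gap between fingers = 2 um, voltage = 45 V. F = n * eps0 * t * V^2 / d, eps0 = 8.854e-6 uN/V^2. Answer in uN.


Step 1: Parameters: n=186, eps0=8.854e-6 uN/V^2, t=27 um, V=45 V, d=2 um
Step 2: V^2 = 2025
Step 3: F = 186 * 8.854e-6 * 27 * 2025 / 2
F = 45.021 uN


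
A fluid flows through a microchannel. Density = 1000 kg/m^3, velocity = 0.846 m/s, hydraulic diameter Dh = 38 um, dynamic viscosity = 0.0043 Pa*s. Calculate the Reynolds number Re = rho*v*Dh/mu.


Step 1: Convert Dh to meters: Dh = 38e-6 m
Step 2: Re = rho * v * Dh / mu
Re = 1000 * 0.846 * 38e-6 / 0.0043
Re = 7.476


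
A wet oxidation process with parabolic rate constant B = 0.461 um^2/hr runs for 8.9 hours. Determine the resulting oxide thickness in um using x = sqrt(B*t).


Step 1: Compute B*t = 0.461 * 8.9 = 4.1029
Step 2: x = sqrt(4.1029)
x = 2.026 um


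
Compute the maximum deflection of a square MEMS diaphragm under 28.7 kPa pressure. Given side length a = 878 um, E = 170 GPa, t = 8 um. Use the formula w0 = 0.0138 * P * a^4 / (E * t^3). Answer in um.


Step 1: Convert pressure to compatible units (E is in GPa, so P in GPa).
P = 28.7 kPa = 28.7e-6 GPa
Step 2: Compute numerator: 0.0138 * P * a^4.
a^4 = 878^4 = 594262141456
numerator = 0.0138 * 28.7e-6 * 594262141456 = 2.353635e+05
Step 3: Compute denominator: E * t^3 = 170 * 8^3 = 87040
Step 4: w0 = numerator / denominator = 2.353635e+05 / 87040 = 2.7041 um


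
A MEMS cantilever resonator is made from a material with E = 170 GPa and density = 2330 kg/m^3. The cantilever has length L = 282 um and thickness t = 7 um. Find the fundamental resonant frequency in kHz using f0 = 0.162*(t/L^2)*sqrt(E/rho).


Step 1: Convert units to SI.
t_SI = 7e-6 m, L_SI = 282e-6 m
Step 2: Calculate sqrt(E/rho).
sqrt(170e9 / 2330) = 8541.74 m/s
Step 3: Compute f0.
f0 = 0.162 * 7e-6 / (282e-6)^2 * 8541.74 = 121803.9 Hz = 121.8 kHz


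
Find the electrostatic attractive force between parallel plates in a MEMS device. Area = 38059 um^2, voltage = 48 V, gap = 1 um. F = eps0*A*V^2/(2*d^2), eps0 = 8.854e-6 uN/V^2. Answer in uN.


Step 1: Identify parameters.
eps0 = 8.854e-6 uN/V^2, A = 38059 um^2, V = 48 V, d = 1 um
Step 2: Compute V^2 = 48^2 = 2304
Step 3: Compute d^2 = 1^2 = 1
Step 4: F = 0.5 * 8.854e-6 * 38059 * 2304 / 1
F = 388.194 uN


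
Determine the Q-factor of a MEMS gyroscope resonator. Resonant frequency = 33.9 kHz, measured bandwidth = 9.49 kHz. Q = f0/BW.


Step 1: Q = f0 / bandwidth
Step 2: Q = 33.9 / 9.49
Q = 3.6


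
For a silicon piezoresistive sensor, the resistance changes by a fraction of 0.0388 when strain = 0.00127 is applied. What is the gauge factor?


Step 1: Identify values.
dR/R = 0.0388, strain = 0.00127
Step 2: GF = (dR/R) / strain = 0.0388 / 0.00127
GF = 30.6


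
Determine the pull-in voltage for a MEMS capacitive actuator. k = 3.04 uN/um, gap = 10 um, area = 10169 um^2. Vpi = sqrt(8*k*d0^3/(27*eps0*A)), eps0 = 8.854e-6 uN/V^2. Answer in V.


Step 1: Compute numerator: 8 * k * d0^3 = 8 * 3.04 * 10^3 = 24320.0
Step 2: Compute denominator: 27 * eps0 * A = 27 * 8.854e-6 * 10169 = 2.430981
Step 3: Vpi = sqrt(24320.0 / 2.430981)
Vpi = 100.02 V


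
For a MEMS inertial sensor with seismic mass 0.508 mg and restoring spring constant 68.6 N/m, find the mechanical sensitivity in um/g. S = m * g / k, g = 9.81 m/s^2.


Step 1: Convert mass: m = 0.508 mg = 5.08e-07 kg
Step 2: S = m * g / k = 5.08e-07 * 9.81 / 68.6
Step 3: S = 7.26e-08 m/g
Step 4: Convert to um/g: S = 0.073 um/g


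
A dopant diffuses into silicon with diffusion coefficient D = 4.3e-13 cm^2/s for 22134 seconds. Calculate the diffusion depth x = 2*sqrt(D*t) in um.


Step 1: Compute D*t = 4.3e-13 * 22134 = 9.51762e-09 cm^2
Step 2: sqrt(D*t) = 9.75583e-05 cm
Step 3: x = 2 * 9.75583e-05 cm = 1.951166e-04 cm
Step 4: Convert to um (1 cm = 1e4 um): x = 1.951 um


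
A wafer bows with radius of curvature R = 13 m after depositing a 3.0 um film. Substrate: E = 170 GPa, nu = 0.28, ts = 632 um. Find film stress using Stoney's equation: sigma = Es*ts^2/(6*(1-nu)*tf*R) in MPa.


Step 1: Compute numerator: Es * ts^2 = 170 * 632^2 = 67902080 (GPa*um^2)
Step 2: Compute denominator (R in um): 6*(1-nu)*tf*R = 6*0.72*3.0*13e6 = 168480000.0 (um^2)
Step 3: sigma (GPa) = 67902080 / 168480000.0 = 4.03028e-01 GPa
Step 4: Convert to MPa (x1000): sigma = 403.0 MPa


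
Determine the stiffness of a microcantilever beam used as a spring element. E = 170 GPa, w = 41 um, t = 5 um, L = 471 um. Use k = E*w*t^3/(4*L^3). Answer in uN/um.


Step 1: Convert E to consistent units (1 GPa = 1000 uN/um^2).
E = 170 GPa = 170000 uN/um^2
Step 2: Compute t^3 = 5^3 = 125
Step 3: Compute L^3 = 471^3 = 104487111
Step 4: k = 170000 * 41 * 125 / (4 * 104487111)
k = 2.0846 uN/um


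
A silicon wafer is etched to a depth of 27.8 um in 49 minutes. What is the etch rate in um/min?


Step 1: Etch rate = depth / time
Step 2: rate = 27.8 / 49
rate = 0.567 um/min


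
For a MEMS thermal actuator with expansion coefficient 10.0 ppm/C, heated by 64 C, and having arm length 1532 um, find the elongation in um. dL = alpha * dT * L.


Step 1: Convert CTE: alpha = 10.0 ppm/C = 10.0e-6 /C
Step 2: dL = 10.0e-6 * 64 * 1532
dL = 0.9805 um


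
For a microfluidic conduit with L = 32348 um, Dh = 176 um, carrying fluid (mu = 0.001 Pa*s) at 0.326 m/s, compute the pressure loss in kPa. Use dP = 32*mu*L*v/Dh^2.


Step 1: Convert to SI: L = 32348e-6 m, Dh = 176e-6 m
Step 2: dP = 32 * 0.001 * 32348e-6 * 0.326 / (176e-6)^2
Step 3: dP = 10894.06 Pa
Step 4: Convert to kPa: dP = 10.89 kPa


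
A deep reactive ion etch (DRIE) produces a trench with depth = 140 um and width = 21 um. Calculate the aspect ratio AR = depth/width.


Step 1: AR = depth / width
Step 2: AR = 140 / 21
AR = 6.7


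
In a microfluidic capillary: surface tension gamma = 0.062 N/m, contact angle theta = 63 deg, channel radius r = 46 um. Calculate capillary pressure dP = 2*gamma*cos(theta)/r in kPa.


Step 1: cos(63 deg) = 0.454
Step 2: Convert r to m: r = 46e-6 m
Step 3: dP = 2 * 0.062 * 0.454 / 46e-6 = 1223.8 Pa
Step 4: Convert Pa to kPa (divide by 1000).
dP = 1.22 kPa


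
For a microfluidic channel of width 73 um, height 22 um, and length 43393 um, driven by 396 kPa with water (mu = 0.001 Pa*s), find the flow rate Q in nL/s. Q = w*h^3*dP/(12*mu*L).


Step 1: Convert all dimensions to SI (meters).
w = 73e-6 m, h = 22e-6 m, L = 43393e-6 m, dP = 396e3 Pa
Step 2: Q = w * h^3 * dP / (12 * mu * L)
Q = 73e-6 * (22e-6)^3 * 396e3 / (12 * 0.001 * 43393e-6) = 5.9113295e-10 m^3/s
Step 3: Convert Q from m^3/s to nL/s (1 m^3 = 1e12 nL, so multiply by 1e12).
Q = 591.133 nL/s


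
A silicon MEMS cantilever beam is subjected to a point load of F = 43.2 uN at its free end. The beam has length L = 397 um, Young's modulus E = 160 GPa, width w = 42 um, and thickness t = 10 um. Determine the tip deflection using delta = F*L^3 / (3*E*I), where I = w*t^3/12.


Step 1: Calculate the second moment of area.
I = w * t^3 / 12 = 42 * 10^3 / 12 = 3500.0 um^4
Step 2: Convert E to consistent units (1 GPa = 1000 uN/um^2).
E = 160 GPa = 160000 uN/um^2
Step 3: Calculate tip deflection.
delta = F * L^3 / (3 * E * I)
delta = 43.2 * 397^3 / (3 * 160000 * 3500.0)
delta = 1.609 um


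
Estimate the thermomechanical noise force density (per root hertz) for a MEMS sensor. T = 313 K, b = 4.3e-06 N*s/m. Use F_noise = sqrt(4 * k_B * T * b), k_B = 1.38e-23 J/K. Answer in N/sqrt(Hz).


Step 1: Compute 4 * k_B * T * b
= 4 * 1.38e-23 * 313 * 4.3e-06
= 7.4294e-26 N^2/Hz
Step 2: F_noise = sqrt(7.4294e-26)
F_noise = 2.73e-13 N/sqrt(Hz)


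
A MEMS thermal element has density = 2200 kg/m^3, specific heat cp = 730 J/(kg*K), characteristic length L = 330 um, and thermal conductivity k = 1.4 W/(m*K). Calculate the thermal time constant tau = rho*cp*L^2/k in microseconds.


Step 1: Convert L to m: L = 330e-6 m
Step 2: L^2 = (330e-6)^2 = 1.089e-07 m^2
Step 3: tau = 2200 * 730 * 1.089e-07 / 1.4 = 1.2492385714e-01 s
Step 4: Convert to microseconds (multiply by 1e6).
tau = 124923.857 us


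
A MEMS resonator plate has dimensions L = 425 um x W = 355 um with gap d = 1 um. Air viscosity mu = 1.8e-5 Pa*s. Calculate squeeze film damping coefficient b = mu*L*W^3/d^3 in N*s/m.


Step 1: Convert to SI.
L = 425e-6 m, W = 355e-6 m, d = 1e-6 m
Step 2: W^3 = (355e-6)^3 = 4.47e-11 m^3
Step 3: d^3 = (1e-6)^3 = 1.00e-18 m^3
Step 4: b = 1.8e-5 * 425e-6 * 4.47e-11 / 1.00e-18
b = 3.42e-01 N*s/m


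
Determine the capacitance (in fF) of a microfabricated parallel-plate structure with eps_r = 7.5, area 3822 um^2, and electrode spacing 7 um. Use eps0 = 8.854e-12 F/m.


Step 1: Convert area to m^2: A = 3822e-12 m^2
Step 2: Convert gap to m: d = 7e-6 m
Step 3: C = eps0 * eps_r * A / d
C = 8.854e-12 * 7.5 * 3822e-12 / 7e-6
Step 4: Convert to fF (multiply by 1e15).
C = 36.26 fF


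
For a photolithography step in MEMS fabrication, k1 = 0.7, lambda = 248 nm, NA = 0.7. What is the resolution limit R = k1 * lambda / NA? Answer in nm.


Step 1: Identify values: k1 = 0.7, lambda = 248 nm, NA = 0.7
Step 2: R = k1 * lambda / NA
R = 0.7 * 248 / 0.7
R = 248.0 nm


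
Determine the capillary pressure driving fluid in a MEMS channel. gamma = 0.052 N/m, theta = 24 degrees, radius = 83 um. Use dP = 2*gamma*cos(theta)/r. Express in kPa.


Step 1: cos(24 deg) = 0.9135
Step 2: Convert r to m: r = 83e-6 m
Step 3: dP = 2 * 0.052 * 0.9135 / 83e-6 = 1144.6 Pa
Step 4: Convert Pa to kPa (divide by 1000).
dP = 1.14 kPa


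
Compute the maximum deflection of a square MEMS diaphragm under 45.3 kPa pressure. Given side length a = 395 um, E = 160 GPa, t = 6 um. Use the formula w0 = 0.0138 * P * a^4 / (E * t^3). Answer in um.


Step 1: Convert pressure to compatible units (E is in GPa, so P in GPa).
P = 45.3 kPa = 45.3e-6 GPa
Step 2: Compute numerator: 0.0138 * P * a^4.
a^4 = 395^4 = 24343800625
numerator = 0.0138 * 45.3e-6 * 24343800625 = 1.52183e+04
Step 3: Compute denominator: E * t^3 = 160 * 6^3 = 34560
Step 4: w0 = numerator / denominator = 1.52183e+04 / 34560 = 0.4403 um


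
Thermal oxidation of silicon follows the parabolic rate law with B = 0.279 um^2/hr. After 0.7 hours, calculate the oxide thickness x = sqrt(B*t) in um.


Step 1: Compute B*t = 0.279 * 0.7 = 0.1953
Step 2: x = sqrt(0.1953)
x = 0.442 um


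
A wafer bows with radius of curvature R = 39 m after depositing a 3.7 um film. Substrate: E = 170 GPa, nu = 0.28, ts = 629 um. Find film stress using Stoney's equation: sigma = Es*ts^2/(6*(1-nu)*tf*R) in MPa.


Step 1: Compute numerator: Es * ts^2 = 170 * 629^2 = 67258970 (GPa*um^2)
Step 2: Compute denominator (R in um): 6*(1-nu)*tf*R = 6*0.72*3.7*39e6 = 623376000.0 (um^2)
Step 3: sigma (GPa) = 67258970 / 623376000.0 = 1.07895e-01 GPa
Step 4: Convert to MPa (x1000): sigma = 107.9 MPa


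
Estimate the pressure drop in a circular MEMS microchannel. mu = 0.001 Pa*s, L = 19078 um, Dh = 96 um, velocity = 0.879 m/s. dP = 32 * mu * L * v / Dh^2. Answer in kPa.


Step 1: Convert to SI: L = 19078e-6 m, Dh = 96e-6 m
Step 2: dP = 32 * 0.001 * 19078e-6 * 0.879 / (96e-6)^2
Step 3: dP = 58227.65 Pa
Step 4: Convert to kPa: dP = 58.23 kPa


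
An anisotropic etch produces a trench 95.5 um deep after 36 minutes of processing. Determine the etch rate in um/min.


Step 1: Etch rate = depth / time
Step 2: rate = 95.5 / 36
rate = 2.653 um/min


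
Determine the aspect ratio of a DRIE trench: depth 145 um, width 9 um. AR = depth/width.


Step 1: AR = depth / width
Step 2: AR = 145 / 9
AR = 16.1


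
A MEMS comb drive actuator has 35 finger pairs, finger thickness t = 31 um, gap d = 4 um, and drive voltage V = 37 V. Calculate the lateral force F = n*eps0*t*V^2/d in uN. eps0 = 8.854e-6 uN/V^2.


Step 1: Parameters: n=35, eps0=8.854e-6 uN/V^2, t=31 um, V=37 V, d=4 um
Step 2: V^2 = 1369
Step 3: F = 35 * 8.854e-6 * 31 * 1369 / 4
F = 3.288 uN


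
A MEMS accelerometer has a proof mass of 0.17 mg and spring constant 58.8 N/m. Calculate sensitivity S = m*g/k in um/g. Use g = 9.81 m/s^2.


Step 1: Convert mass: m = 0.17 mg = 1.70e-07 kg
Step 2: S = m * g / k = 1.70e-07 * 9.81 / 58.8
Step 3: S = 2.84e-08 m/g
Step 4: Convert to um/g: S = 0.028 um/g


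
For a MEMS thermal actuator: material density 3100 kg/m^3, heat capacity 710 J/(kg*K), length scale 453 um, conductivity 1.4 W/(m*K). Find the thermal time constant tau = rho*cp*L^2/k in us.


Step 1: Convert L to m: L = 453e-6 m
Step 2: L^2 = (453e-6)^2 = 2.05209e-07 m^2
Step 3: tau = 3100 * 710 * 2.05209e-07 / 1.4 = 3.2261786357e-01 s
Step 4: Convert to microseconds (multiply by 1e6).
tau = 322617.864 us


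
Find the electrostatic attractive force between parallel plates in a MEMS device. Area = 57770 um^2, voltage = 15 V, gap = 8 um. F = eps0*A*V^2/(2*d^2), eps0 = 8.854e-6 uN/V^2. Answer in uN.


Step 1: Identify parameters.
eps0 = 8.854e-6 uN/V^2, A = 57770 um^2, V = 15 V, d = 8 um
Step 2: Compute V^2 = 15^2 = 225
Step 3: Compute d^2 = 8^2 = 64
Step 4: F = 0.5 * 8.854e-6 * 57770 * 225 / 64
F = 0.899 uN


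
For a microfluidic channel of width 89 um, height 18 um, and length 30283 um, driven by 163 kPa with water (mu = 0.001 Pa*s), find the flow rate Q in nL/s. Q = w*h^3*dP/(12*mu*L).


Step 1: Convert all dimensions to SI (meters).
w = 89e-6 m, h = 18e-6 m, L = 30283e-6 m, dP = 163e3 Pa
Step 2: Q = w * h^3 * dP / (12 * mu * L)
Q = 89e-6 * (18e-6)^3 * 163e3 / (12 * 0.001 * 30283e-6) = 2.3281716e-10 m^3/s
Step 3: Convert Q from m^3/s to nL/s (1 m^3 = 1e12 nL, so multiply by 1e12).
Q = 232.817 nL/s


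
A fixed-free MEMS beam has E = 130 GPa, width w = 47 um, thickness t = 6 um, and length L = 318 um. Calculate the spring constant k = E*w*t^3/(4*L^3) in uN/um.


Step 1: Convert E to consistent units (1 GPa = 1000 uN/um^2).
E = 130 GPa = 130000 uN/um^2
Step 2: Compute t^3 = 6^3 = 216
Step 3: Compute L^3 = 318^3 = 32157432
Step 4: k = 130000 * 47 * 216 / (4 * 32157432)
k = 10.2601 uN/um


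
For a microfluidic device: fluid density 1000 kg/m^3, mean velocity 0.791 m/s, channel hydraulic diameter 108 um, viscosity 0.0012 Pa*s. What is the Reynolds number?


Step 1: Convert Dh to meters: Dh = 108e-6 m
Step 2: Re = rho * v * Dh / mu
Re = 1000 * 0.791 * 108e-6 / 0.0012
Re = 71.19


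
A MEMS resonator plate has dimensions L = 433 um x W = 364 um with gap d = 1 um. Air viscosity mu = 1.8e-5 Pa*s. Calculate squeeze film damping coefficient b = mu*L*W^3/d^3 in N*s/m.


Step 1: Convert to SI.
L = 433e-6 m, W = 364e-6 m, d = 1e-6 m
Step 2: W^3 = (364e-6)^3 = 4.82e-11 m^3
Step 3: d^3 = (1e-6)^3 = 1.00e-18 m^3
Step 4: b = 1.8e-5 * 433e-6 * 4.82e-11 / 1.00e-18
b = 3.76e-01 N*s/m


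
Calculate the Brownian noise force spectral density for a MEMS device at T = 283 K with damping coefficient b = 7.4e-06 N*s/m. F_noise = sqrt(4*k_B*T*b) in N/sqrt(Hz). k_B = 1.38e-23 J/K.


Step 1: Compute 4 * k_B * T * b
= 4 * 1.38e-23 * 283 * 7.4e-06
= 1.1560e-25 N^2/Hz
Step 2: F_noise = sqrt(1.1560e-25)
F_noise = 3.40e-13 N/sqrt(Hz)


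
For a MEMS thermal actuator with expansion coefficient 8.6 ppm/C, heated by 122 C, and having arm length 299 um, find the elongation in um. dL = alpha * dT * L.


Step 1: Convert CTE: alpha = 8.6 ppm/C = 8.6e-6 /C
Step 2: dL = 8.6e-6 * 122 * 299
dL = 0.3137 um


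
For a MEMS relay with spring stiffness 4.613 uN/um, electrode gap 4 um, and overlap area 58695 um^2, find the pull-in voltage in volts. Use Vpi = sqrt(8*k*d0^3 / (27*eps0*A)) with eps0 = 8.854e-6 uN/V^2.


Step 1: Compute numerator: 8 * k * d0^3 = 8 * 4.613 * 4^3 = 2361.856
Step 2: Compute denominator: 27 * eps0 * A = 27 * 8.854e-6 * 58695 = 14.031509
Step 3: Vpi = sqrt(2361.856 / 14.031509)
Vpi = 12.97 V


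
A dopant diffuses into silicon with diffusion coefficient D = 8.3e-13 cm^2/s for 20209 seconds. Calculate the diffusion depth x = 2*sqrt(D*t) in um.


Step 1: Compute D*t = 8.3e-13 * 20209 = 1.677347e-08 cm^2
Step 2: sqrt(D*t) = 1.2951e-04 cm
Step 3: x = 2 * 1.2951e-04 cm = 2.5902e-04 cm
Step 4: Convert to um (1 cm = 1e4 um): x = 2.59 um


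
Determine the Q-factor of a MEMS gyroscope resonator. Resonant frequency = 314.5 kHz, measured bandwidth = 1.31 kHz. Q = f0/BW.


Step 1: Q = f0 / bandwidth
Step 2: Q = 314.5 / 1.31
Q = 240.1


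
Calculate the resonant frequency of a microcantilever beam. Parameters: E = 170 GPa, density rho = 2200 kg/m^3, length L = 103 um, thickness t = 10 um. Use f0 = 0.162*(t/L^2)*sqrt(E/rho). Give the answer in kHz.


Step 1: Convert units to SI.
t_SI = 10e-6 m, L_SI = 103e-6 m
Step 2: Calculate sqrt(E/rho).
sqrt(170e9 / 2200) = 8790.49 m/s
Step 3: Compute f0.
f0 = 0.162 * 10e-6 / (103e-6)^2 * 8790.49 = 1342312.5 Hz = 1342.31 kHz


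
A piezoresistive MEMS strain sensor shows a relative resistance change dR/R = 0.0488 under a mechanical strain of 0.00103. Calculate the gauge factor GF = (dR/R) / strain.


Step 1: Identify values.
dR/R = 0.0488, strain = 0.00103
Step 2: GF = (dR/R) / strain = 0.0488 / 0.00103
GF = 47.4


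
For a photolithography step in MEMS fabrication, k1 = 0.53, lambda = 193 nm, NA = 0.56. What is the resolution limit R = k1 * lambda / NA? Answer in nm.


Step 1: Identify values: k1 = 0.53, lambda = 193 nm, NA = 0.56
Step 2: R = k1 * lambda / NA
R = 0.53 * 193 / 0.56
R = 182.7 nm


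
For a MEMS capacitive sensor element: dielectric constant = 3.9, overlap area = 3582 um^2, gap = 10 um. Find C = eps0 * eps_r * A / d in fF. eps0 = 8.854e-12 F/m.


Step 1: Convert area to m^2: A = 3582e-12 m^2
Step 2: Convert gap to m: d = 10e-6 m
Step 3: C = eps0 * eps_r * A / d
C = 8.854e-12 * 3.9 * 3582e-12 / 10e-6
Step 4: Convert to fF (multiply by 1e15).
C = 12.37 fF


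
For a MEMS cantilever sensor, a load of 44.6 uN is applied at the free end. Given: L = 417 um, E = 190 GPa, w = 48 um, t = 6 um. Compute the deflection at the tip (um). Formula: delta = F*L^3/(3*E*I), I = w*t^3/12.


Step 1: Calculate the second moment of area.
I = w * t^3 / 12 = 48 * 6^3 / 12 = 864.0 um^4
Step 2: Convert E to consistent units (1 GPa = 1000 uN/um^2).
E = 190 GPa = 190000 uN/um^2
Step 3: Calculate tip deflection.
delta = F * L^3 / (3 * E * I)
delta = 44.6 * 417^3 / (3 * 190000 * 864.0)
delta = 6.5668 um


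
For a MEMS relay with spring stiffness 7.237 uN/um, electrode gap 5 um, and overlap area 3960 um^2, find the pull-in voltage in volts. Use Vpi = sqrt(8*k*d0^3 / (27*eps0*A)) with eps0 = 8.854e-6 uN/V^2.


Step 1: Compute numerator: 8 * k * d0^3 = 8 * 7.237 * 5^3 = 7237.0
Step 2: Compute denominator: 27 * eps0 * A = 27 * 8.854e-6 * 3960 = 0.94667
Step 3: Vpi = sqrt(7237.0 / 0.94667)
Vpi = 87.43 V


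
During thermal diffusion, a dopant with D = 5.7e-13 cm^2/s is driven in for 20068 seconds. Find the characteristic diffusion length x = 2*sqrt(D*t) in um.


Step 1: Compute D*t = 5.7e-13 * 20068 = 1.143876e-08 cm^2
Step 2: sqrt(D*t) = 1.06952e-04 cm
Step 3: x = 2 * 1.06952e-04 cm = 2.13904e-04 cm
Step 4: Convert to um (1 cm = 1e4 um): x = 2.139 um


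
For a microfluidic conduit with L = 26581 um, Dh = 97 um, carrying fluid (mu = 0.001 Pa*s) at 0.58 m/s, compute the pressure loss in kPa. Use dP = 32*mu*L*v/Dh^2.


Step 1: Convert to SI: L = 26581e-6 m, Dh = 97e-6 m
Step 2: dP = 32 * 0.001 * 26581e-6 * 0.58 / (97e-6)^2
Step 3: dP = 52433.13 Pa
Step 4: Convert to kPa: dP = 52.43 kPa


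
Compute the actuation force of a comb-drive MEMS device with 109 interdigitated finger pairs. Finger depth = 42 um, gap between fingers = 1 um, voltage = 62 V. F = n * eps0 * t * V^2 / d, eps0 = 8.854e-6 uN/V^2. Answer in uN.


Step 1: Parameters: n=109, eps0=8.854e-6 uN/V^2, t=42 um, V=62 V, d=1 um
Step 2: V^2 = 3844
Step 3: F = 109 * 8.854e-6 * 42 * 3844 / 1
F = 155.811 uN


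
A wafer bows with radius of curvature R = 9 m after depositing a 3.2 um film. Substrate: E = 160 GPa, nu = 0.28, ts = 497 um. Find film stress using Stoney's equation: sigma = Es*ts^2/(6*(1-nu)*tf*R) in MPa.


Step 1: Compute numerator: Es * ts^2 = 160 * 497^2 = 39521440 (GPa*um^2)
Step 2: Compute denominator (R in um): 6*(1-nu)*tf*R = 6*0.72*3.2*9e6 = 124416000.0 (um^2)
Step 3: sigma (GPa) = 39521440 / 124416000.0 = 3.17656e-01 GPa
Step 4: Convert to MPa (x1000): sigma = 317.7 MPa


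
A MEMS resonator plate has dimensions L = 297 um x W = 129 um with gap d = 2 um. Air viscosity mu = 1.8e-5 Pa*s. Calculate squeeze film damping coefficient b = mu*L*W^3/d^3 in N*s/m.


Step 1: Convert to SI.
L = 297e-6 m, W = 129e-6 m, d = 2e-6 m
Step 2: W^3 = (129e-6)^3 = 2.15e-12 m^3
Step 3: d^3 = (2e-6)^3 = 8.00e-18 m^3
Step 4: b = 1.8e-5 * 297e-6 * 2.15e-12 / 8.00e-18
b = 1.43e-03 N*s/m


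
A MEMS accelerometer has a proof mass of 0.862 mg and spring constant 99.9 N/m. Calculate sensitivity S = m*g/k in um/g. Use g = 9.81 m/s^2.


Step 1: Convert mass: m = 0.862 mg = 8.62e-07 kg
Step 2: S = m * g / k = 8.62e-07 * 9.81 / 99.9
Step 3: S = 8.46e-08 m/g
Step 4: Convert to um/g: S = 0.085 um/g


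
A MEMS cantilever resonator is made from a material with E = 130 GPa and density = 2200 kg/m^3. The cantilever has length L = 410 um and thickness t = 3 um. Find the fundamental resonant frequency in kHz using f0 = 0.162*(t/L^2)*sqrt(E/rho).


Step 1: Convert units to SI.
t_SI = 3e-6 m, L_SI = 410e-6 m
Step 2: Calculate sqrt(E/rho).
sqrt(130e9 / 2200) = 7687.06 m/s
Step 3: Compute f0.
f0 = 0.162 * 3e-6 / (410e-6)^2 * 7687.06 = 22224.3 Hz = 22.22 kHz


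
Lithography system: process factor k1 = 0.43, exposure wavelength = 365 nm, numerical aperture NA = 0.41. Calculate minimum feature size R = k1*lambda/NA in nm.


Step 1: Identify values: k1 = 0.43, lambda = 365 nm, NA = 0.41
Step 2: R = k1 * lambda / NA
R = 0.43 * 365 / 0.41
R = 382.8 nm


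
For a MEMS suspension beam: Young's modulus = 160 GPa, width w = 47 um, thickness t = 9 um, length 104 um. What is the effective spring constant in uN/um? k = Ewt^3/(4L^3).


Step 1: Convert E to consistent units (1 GPa = 1000 uN/um^2).
E = 160 GPa = 160000 uN/um^2
Step 2: Compute t^3 = 9^3 = 729
Step 3: Compute L^3 = 104^3 = 1124864
Step 4: k = 160000 * 47 * 729 / (4 * 1124864)
k = 1218.3873 uN/um


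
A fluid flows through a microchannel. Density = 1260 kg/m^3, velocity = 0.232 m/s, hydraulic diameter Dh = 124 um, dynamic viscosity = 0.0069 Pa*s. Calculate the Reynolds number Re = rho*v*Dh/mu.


Step 1: Convert Dh to meters: Dh = 124e-6 m
Step 2: Re = rho * v * Dh / mu
Re = 1260 * 0.232 * 124e-6 / 0.0069
Re = 5.253


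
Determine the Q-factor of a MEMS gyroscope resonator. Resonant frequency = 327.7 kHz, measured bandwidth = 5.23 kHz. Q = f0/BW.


Step 1: Q = f0 / bandwidth
Step 2: Q = 327.7 / 5.23
Q = 62.7


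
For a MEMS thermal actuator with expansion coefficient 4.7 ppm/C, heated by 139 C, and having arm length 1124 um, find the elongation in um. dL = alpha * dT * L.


Step 1: Convert CTE: alpha = 4.7 ppm/C = 4.7e-6 /C
Step 2: dL = 4.7e-6 * 139 * 1124
dL = 0.7343 um


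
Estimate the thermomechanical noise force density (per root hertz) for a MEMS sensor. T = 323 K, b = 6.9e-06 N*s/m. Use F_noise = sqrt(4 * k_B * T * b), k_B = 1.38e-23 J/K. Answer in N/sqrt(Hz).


Step 1: Compute 4 * k_B * T * b
= 4 * 1.38e-23 * 323 * 6.9e-06
= 1.2302e-25 N^2/Hz
Step 2: F_noise = sqrt(1.2302e-25)
F_noise = 3.51e-13 N/sqrt(Hz)


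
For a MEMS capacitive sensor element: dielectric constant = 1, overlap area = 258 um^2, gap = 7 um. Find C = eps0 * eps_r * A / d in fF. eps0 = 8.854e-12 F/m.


Step 1: Convert area to m^2: A = 258e-12 m^2
Step 2: Convert gap to m: d = 7e-6 m
Step 3: C = eps0 * eps_r * A / d
C = 8.854e-12 * 1 * 258e-12 / 7e-6
Step 4: Convert to fF (multiply by 1e15).
C = 0.33 fF


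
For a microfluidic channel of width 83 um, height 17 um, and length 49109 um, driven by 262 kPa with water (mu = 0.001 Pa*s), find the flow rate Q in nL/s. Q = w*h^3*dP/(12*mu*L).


Step 1: Convert all dimensions to SI (meters).
w = 83e-6 m, h = 17e-6 m, L = 49109e-6 m, dP = 262e3 Pa
Step 2: Q = w * h^3 * dP / (12 * mu * L)
Q = 83e-6 * (17e-6)^3 * 262e3 / (12 * 0.001 * 49109e-6) = 1.8129416e-10 m^3/s
Step 3: Convert Q from m^3/s to nL/s (1 m^3 = 1e12 nL, so multiply by 1e12).
Q = 181.294 nL/s


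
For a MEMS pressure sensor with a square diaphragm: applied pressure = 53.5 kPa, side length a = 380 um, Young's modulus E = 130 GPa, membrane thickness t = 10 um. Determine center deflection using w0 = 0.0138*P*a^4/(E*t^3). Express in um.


Step 1: Convert pressure to compatible units (E is in GPa, so P in GPa).
P = 53.5 kPa = 53.5e-6 GPa
Step 2: Compute numerator: 0.0138 * P * a^4.
a^4 = 380^4 = 20851360000
numerator = 0.0138 * 53.5e-6 * 20851360000 = 1.53946e+04
Step 3: Compute denominator: E * t^3 = 130 * 10^3 = 130000
Step 4: w0 = numerator / denominator = 1.53946e+04 / 130000 = 0.1184 um


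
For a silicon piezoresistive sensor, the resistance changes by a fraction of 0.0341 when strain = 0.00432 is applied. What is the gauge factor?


Step 1: Identify values.
dR/R = 0.0341, strain = 0.00432
Step 2: GF = (dR/R) / strain = 0.0341 / 0.00432
GF = 7.9


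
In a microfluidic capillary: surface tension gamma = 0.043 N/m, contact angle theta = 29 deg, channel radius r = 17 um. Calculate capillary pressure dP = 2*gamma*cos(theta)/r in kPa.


Step 1: cos(29 deg) = 0.8746
Step 2: Convert r to m: r = 17e-6 m
Step 3: dP = 2 * 0.043 * 0.8746 / 17e-6 = 4424.4 Pa
Step 4: Convert Pa to kPa (divide by 1000).
dP = 4.42 kPa


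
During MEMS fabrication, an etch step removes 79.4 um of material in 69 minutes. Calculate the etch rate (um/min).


Step 1: Etch rate = depth / time
Step 2: rate = 79.4 / 69
rate = 1.151 um/min


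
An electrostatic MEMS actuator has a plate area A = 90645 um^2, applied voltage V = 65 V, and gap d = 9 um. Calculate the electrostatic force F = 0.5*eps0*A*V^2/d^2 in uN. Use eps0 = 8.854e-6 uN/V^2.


Step 1: Identify parameters.
eps0 = 8.854e-6 uN/V^2, A = 90645 um^2, V = 65 V, d = 9 um
Step 2: Compute V^2 = 65^2 = 4225
Step 3: Compute d^2 = 9^2 = 81
Step 4: F = 0.5 * 8.854e-6 * 90645 * 4225 / 81
F = 20.931 uN


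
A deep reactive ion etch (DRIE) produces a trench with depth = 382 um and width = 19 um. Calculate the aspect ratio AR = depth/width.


Step 1: AR = depth / width
Step 2: AR = 382 / 19
AR = 20.1


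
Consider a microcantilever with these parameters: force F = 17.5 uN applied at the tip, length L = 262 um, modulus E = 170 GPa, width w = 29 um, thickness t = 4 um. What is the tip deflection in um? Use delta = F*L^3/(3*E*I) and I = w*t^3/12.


Step 1: Calculate the second moment of area.
I = w * t^3 / 12 = 29 * 4^3 / 12 = 154.6667 um^4
Step 2: Convert E to consistent units (1 GPa = 1000 uN/um^2).
E = 170 GPa = 170000 uN/um^2
Step 3: Calculate tip deflection.
delta = F * L^3 / (3 * E * I)
delta = 17.5 * 262^3 / (3 * 170000 * 154.6667)
delta = 3.99 um


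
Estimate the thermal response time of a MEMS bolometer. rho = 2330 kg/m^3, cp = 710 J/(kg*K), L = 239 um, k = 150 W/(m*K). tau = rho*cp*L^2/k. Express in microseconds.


Step 1: Convert L to m: L = 239e-6 m
Step 2: L^2 = (239e-6)^2 = 5.7121e-08 m^2
Step 3: tau = 2330 * 710 * 5.7121e-08 / 150 = 6.2996847e-04 s
Step 4: Convert to microseconds (multiply by 1e6).
tau = 629.968 us


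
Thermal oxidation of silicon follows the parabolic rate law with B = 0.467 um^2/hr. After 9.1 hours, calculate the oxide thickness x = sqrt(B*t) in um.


Step 1: Compute B*t = 0.467 * 9.1 = 4.2497
Step 2: x = sqrt(4.2497)
x = 2.061 um


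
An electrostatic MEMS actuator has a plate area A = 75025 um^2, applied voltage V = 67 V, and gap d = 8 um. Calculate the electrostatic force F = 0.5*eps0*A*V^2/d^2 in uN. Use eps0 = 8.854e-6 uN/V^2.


Step 1: Identify parameters.
eps0 = 8.854e-6 uN/V^2, A = 75025 um^2, V = 67 V, d = 8 um
Step 2: Compute V^2 = 67^2 = 4489
Step 3: Compute d^2 = 8^2 = 64
Step 4: F = 0.5 * 8.854e-6 * 75025 * 4489 / 64
F = 23.296 uN


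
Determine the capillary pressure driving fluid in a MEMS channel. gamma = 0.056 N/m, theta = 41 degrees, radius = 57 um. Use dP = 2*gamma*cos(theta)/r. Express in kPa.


Step 1: cos(41 deg) = 0.7547
Step 2: Convert r to m: r = 57e-6 m
Step 3: dP = 2 * 0.056 * 0.7547 / 57e-6 = 1482.9 Pa
Step 4: Convert Pa to kPa (divide by 1000).
dP = 1.48 kPa


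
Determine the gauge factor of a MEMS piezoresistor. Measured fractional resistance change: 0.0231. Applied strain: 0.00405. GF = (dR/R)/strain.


Step 1: Identify values.
dR/R = 0.0231, strain = 0.00405
Step 2: GF = (dR/R) / strain = 0.0231 / 0.00405
GF = 5.7


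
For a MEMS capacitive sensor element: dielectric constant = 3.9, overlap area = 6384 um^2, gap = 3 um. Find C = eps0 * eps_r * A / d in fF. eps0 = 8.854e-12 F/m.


Step 1: Convert area to m^2: A = 6384e-12 m^2
Step 2: Convert gap to m: d = 3e-6 m
Step 3: C = eps0 * eps_r * A / d
C = 8.854e-12 * 3.9 * 6384e-12 / 3e-6
Step 4: Convert to fF (multiply by 1e15).
C = 73.48 fF


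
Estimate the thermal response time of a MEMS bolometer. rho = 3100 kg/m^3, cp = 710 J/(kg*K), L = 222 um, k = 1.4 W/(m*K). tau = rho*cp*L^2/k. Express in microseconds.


Step 1: Convert L to m: L = 222e-6 m
Step 2: L^2 = (222e-6)^2 = 4.9284e-08 m^2
Step 3: tau = 3100 * 710 * 4.9284e-08 / 1.4 = 7.748148857e-02 s
Step 4: Convert to microseconds (multiply by 1e6).
tau = 77481.489 us


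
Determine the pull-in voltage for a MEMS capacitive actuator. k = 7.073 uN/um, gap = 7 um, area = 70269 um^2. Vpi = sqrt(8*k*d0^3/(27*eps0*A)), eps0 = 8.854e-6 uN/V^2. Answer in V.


Step 1: Compute numerator: 8 * k * d0^3 = 8 * 7.073 * 7^3 = 19408.312
Step 2: Compute denominator: 27 * eps0 * A = 27 * 8.854e-6 * 70269 = 16.798367
Step 3: Vpi = sqrt(19408.312 / 16.798367)
Vpi = 33.99 V


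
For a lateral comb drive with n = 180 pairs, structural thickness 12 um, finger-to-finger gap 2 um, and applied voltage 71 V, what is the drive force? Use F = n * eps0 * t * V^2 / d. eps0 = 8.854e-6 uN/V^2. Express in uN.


Step 1: Parameters: n=180, eps0=8.854e-6 uN/V^2, t=12 um, V=71 V, d=2 um
Step 2: V^2 = 5041
Step 3: F = 180 * 8.854e-6 * 12 * 5041 / 2
F = 48.204 uN


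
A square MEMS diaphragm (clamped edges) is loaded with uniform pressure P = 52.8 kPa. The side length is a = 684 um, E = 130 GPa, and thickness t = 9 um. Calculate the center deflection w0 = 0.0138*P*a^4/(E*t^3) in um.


Step 1: Convert pressure to compatible units (E is in GPa, so P in GPa).
P = 52.8 kPa = 52.8e-6 GPa
Step 2: Compute numerator: 0.0138 * P * a^4.
a^4 = 684^4 = 218889236736
numerator = 0.0138 * 52.8e-6 * 218889236736 = 1.594915e+05
Step 3: Compute denominator: E * t^3 = 130 * 9^3 = 94770
Step 4: w0 = numerator / denominator = 1.594915e+05 / 94770 = 1.6829 um


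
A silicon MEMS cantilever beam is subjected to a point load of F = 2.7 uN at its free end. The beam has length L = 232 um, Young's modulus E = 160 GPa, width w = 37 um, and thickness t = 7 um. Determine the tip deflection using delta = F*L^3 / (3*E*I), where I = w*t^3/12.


Step 1: Calculate the second moment of area.
I = w * t^3 / 12 = 37 * 7^3 / 12 = 1057.5833 um^4
Step 2: Convert E to consistent units (1 GPa = 1000 uN/um^2).
E = 160 GPa = 160000 uN/um^2
Step 3: Calculate tip deflection.
delta = F * L^3 / (3 * E * I)
delta = 2.7 * 232^3 / (3 * 160000 * 1057.5833)
delta = 0.0664 um


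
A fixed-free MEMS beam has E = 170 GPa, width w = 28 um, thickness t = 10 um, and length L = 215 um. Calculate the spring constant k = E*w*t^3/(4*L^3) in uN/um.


Step 1: Convert E to consistent units (1 GPa = 1000 uN/um^2).
E = 170 GPa = 170000 uN/um^2
Step 2: Compute t^3 = 10^3 = 1000
Step 3: Compute L^3 = 215^3 = 9938375
Step 4: k = 170000 * 28 * 1000 / (4 * 9938375)
k = 119.7379 uN/um


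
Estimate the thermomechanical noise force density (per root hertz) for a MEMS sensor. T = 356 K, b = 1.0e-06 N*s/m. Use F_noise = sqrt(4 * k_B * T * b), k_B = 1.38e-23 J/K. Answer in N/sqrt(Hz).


Step 1: Compute 4 * k_B * T * b
= 4 * 1.38e-23 * 356 * 1.0e-06
= 1.9651e-26 N^2/Hz
Step 2: F_noise = sqrt(1.9651e-26)
F_noise = 1.40e-13 N/sqrt(Hz)


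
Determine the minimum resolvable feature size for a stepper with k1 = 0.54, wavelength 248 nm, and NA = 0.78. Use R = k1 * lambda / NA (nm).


Step 1: Identify values: k1 = 0.54, lambda = 248 nm, NA = 0.78
Step 2: R = k1 * lambda / NA
R = 0.54 * 248 / 0.78
R = 171.7 nm


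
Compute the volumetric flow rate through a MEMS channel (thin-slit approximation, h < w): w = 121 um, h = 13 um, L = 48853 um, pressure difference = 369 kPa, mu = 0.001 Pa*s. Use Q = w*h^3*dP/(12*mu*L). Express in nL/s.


Step 1: Convert all dimensions to SI (meters).
w = 121e-6 m, h = 13e-6 m, L = 48853e-6 m, dP = 369e3 Pa
Step 2: Q = w * h^3 * dP / (12 * mu * L)
Q = 121e-6 * (13e-6)^3 * 369e3 / (12 * 0.001 * 48853e-6) = 1.6732827e-10 m^3/s
Step 3: Convert Q from m^3/s to nL/s (1 m^3 = 1e12 nL, so multiply by 1e12).
Q = 167.328 nL/s
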